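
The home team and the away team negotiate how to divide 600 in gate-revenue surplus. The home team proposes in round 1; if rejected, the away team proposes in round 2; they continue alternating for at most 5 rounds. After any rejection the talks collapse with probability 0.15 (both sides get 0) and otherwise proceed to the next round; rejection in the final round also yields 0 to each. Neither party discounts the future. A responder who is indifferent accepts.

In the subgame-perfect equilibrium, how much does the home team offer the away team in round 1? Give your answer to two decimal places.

By backward induction:
Round 5 (the home team proposes): rejection yields 0 for the away team; the home team offers 0 and keeps 600.
Round 4 (the away team proposes): rejecting gives the home team an expected 0.85 × 600 = 510, so the away team offers 510, keeping 90.
Round 3 (the home team proposes): rejecting gives the away team an expected 0.85 × 90 = 76.5; the home team offers that and keeps 523.5.
Round 2 (the away team proposes): rejecting gives the home team an expected 0.85 × 523.5 = 444.975. The away team offers 444.975 and keeps 600 − 444.975 = 155.025.
Round 1 (the home team proposes): rejecting gives the away team an expected 0.85 × 155.025 = 131.77125, so the home team offers 131.77125, keeping 468.22875.

131.77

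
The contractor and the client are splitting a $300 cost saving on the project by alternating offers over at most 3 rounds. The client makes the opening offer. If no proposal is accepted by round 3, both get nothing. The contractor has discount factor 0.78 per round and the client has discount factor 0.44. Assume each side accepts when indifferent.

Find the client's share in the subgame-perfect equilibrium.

Round 3 (the client proposes): rejection yields 0 for the contractor; the client offers 0 and keeps 300.
Round 2 (the contractor proposes): the client can get 300 next round, worth 0.44 × 300 = 132 now, so the contractor offers 132, keeping 168.
Round 1 (the client proposes): the contractor can get 168 next round, worth 0.78 × 168 = 131.04 now, so the client offers 131.04, keeping 168.96.

168.96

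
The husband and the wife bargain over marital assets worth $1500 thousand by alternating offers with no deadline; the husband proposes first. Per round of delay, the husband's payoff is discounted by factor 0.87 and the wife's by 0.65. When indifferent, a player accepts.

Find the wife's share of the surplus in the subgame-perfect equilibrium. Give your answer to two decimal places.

Let x be the husband's share when the husband proposes and y be the wife's share when the wife proposes.
The wife accepts iff offered ≥ 0.65·y, so x = 1500 − 0.65y. Symmetrically y = 1500 − 0.87x.
Substituting: x = 1500 − 0.65(1500 − 0.87x), giving x(1 − 0.87·0.65) = 1500(1 − 0.65).
So x = 1500 × 0.35 / 0.4345 ≈ 1208.2854, and the wife receives 1500 − x ≈ 291.7146.

291.71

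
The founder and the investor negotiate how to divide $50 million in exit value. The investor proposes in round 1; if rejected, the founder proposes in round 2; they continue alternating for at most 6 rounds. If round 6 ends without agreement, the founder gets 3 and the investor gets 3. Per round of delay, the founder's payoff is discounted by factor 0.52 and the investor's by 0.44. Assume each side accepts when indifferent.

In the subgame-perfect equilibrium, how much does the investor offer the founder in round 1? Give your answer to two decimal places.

19.17

Round 6 (the founder proposes): the investor gets 3 if talks fail, so the founder offers 3 and keeps 47.
Round 5 (the investor proposes): the founder can get 47 next round, worth 0.52 × 47 = 24.44 now, so the investor offers 24.44, keeping 25.56.
Round 4 (the founder proposes): the investor can get 25.56 next round, worth 0.44 × 25.56 = 11.2464 now. The founder offers 11.2464 and keeps 50 − 11.2464 = 38.7536.
Round 3 (the investor proposes): the founder can get 38.7536 next round, worth 0.52 × 38.7536 = 20.151872 now; the investor offers that and keeps 29.848128.
Round 2 (the founder proposes): the investor can get 29.848128 next round, worth 0.44 × 29.848128 = 13.13317632 now. The founder offers 13.13317632 and keeps 50 − 13.13317632 = 36.86682368.
Round 1 (the investor proposes): the founder can get 36.86682368 next round, worth 0.52 × 36.86682368 = 19.1707483136 now; the investor offers that and keeps 30.8292516864.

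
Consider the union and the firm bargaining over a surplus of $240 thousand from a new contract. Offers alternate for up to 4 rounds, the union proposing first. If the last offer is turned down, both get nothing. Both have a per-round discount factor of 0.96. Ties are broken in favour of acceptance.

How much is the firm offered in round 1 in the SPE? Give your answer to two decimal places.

221.55

Round 4 (the firm proposes): rejection yields 0 for the union; the firm offers 0 and keeps 240.
Round 3 (the union proposes): the firm can get 240 next round, worth 0.96 × 240 = 230.4 now. The union offers 230.4 and keeps 240 − 230.4 = 9.6.
Round 2 (the firm proposes): the union can get 9.6 next round, worth 0.96 × 9.6 = 9.216 now, so the firm offers 9.216, keeping 230.784.
Round 1 (the union proposes): the firm can get 230.784 next round, worth 0.96 × 230.784 = 221.55264 now, so the union offers 221.55264, keeping 18.44736.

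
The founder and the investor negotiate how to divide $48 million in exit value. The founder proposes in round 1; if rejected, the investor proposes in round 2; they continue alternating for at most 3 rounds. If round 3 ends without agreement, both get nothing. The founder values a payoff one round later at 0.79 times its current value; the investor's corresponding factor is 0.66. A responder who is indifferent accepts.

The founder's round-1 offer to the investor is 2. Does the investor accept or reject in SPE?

Reject

Round 3 (the founder proposes): the investor will accept anything ≥ 0, so the founder offers 0 and keeps 48.
Round 2 (the investor proposes): the founder can get 48 next round, worth 0.79 × 48 = 37.92 now. The investor offers 37.92 and keeps 48 − 37.92 = 10.08.
So by rejecting in round 1, the investor gets 10.08 next round, worth 0.66 × 10.08 = 6.6528 now.
Offer 2 < 6.6528, so the investor rejects.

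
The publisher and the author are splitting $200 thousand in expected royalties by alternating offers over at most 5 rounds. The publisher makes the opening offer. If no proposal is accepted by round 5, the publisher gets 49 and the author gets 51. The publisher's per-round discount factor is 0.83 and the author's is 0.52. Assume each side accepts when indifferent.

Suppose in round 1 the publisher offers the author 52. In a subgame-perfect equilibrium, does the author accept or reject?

Work out the author's continuation value if the offer is rejected.
Round 5 (the publisher proposes): the author gets 51 if talks fail, so the publisher offers 51 and keeps 149.
Round 4 (the author proposes): the publisher can get 149 next round, worth 0.83 × 149 = 123.67 now, so the author offers 123.67, keeping 76.33.
Round 3 (the publisher proposes): the author can get 76.33 next round, worth 0.52 × 76.33 = 39.6916 now. The publisher offers 39.6916 and keeps 200 − 39.6916 = 160.3084.
Round 2 (the author proposes): the publisher can get 160.3084 next round, worth 0.83 × 160.3084 = 133.055972 now, so the author offers 133.055972, keeping 66.944028.
So by rejecting in round 1, the author gets 66.944028 next round, worth 0.52 × 66.944028 = 34.81089456 now.
Offer 52 ≥ 34.81089456, so the author accepts.

Accept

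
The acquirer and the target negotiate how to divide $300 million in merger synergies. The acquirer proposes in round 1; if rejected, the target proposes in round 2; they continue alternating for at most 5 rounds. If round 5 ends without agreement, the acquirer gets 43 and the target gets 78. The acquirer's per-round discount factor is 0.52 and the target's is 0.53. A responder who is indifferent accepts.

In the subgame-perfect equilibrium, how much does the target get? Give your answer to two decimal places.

Round 5 (the acquirer proposes): the target gets 78 if talks fail, so the acquirer offers 78 and keeps 222.
Round 4 (the target proposes): the acquirer can get 222 next round, worth 0.52 × 222 = 115.44 now; the target offers that and keeps 184.56.
Round 3 (the acquirer proposes): the target can get 184.56 next round, worth 0.53 × 184.56 = 97.8168 now, so the acquirer offers 97.8168, keeping 202.1832.
Round 2 (the target proposes): the acquirer can get 202.1832 next round, worth 0.52 × 202.1832 = 105.135264 now. The target offers 105.135264 and keeps 300 − 105.135264 = 194.864736.
Round 1 (the acquirer proposes): the target can get 194.864736 next round, worth 0.53 × 194.864736 = 103.27831008 now. The acquirer offers 103.27831008 and keeps 300 − 103.27831008 = 196.72168992.

103.28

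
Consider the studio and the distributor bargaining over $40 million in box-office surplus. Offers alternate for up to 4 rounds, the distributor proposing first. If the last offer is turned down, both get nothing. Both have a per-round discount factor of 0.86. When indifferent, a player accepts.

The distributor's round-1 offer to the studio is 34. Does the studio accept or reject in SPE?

Round 4 (the studio proposes): rejection yields 0 for the distributor; the studio offers 0 and keeps 40.
Round 3 (the distributor proposes): the studio can get 40 next round, worth 0.86 × 40 = 34.4 now, so the distributor offers 34.4, keeping 5.6.
Round 2 (the studio proposes): the distributor can get 5.6 next round, worth 0.86 × 5.6 = 4.816 now; the studio offers that and keeps 35.184.
So by rejecting in round 1, the studio gets 35.184 next round, worth 0.86 × 35.184 = 30.25824 now.
Offer 34 ≥ 30.25824, so the studio accepts.

Accept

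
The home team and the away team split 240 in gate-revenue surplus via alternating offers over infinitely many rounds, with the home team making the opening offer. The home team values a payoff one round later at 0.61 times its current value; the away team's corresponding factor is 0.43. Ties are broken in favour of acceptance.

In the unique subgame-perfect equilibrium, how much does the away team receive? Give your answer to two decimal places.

54.56

Let x be the home team's share when the home team proposes and y be the away team's share when the away team proposes.
The away team accepts iff offered ≥ 0.43·y, so x = 240 − 0.43y. Symmetrically y = 240 − 0.61x.
Substituting: x = 240 − 0.43(240 − 0.61x), giving x(1 − 0.61·0.43) = 240(1 − 0.43).
So x = 240 × 0.57 / 0.7377 ≈ 185.4412, and the away team receives 240 − x ≈ 54.5588.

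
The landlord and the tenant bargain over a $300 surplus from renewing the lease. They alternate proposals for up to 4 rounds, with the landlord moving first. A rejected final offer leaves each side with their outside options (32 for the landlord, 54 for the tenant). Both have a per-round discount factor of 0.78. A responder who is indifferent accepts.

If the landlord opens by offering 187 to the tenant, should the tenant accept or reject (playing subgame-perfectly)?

Work out the tenant's continuation value if the offer is rejected.
Round 4 (the tenant proposes): the landlord gets 32 if talks fail, so the tenant offers 32 and keeps 268.
Round 3 (the landlord proposes): the tenant can get 268 next round, worth 0.78 × 268 = 209.04 now; the landlord offers that and keeps 90.96.
Round 2 (the tenant proposes): the landlord can get 90.96 next round, worth 0.78 × 90.96 = 70.9488 now, so the tenant offers 70.9488, keeping 229.0512.
So by rejecting in round 1, the tenant gets 229.0512 next round, worth 0.78 × 229.0512 = 178.659936 now.
Offer 187 ≥ 178.659936, so the tenant accepts.

Accept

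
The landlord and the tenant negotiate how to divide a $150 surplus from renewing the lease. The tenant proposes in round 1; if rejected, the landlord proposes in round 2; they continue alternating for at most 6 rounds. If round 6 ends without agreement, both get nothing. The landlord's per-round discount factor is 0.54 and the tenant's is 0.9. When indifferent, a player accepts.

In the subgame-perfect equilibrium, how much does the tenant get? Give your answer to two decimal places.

118.83

By backward induction:
Round 6 (the landlord proposes): the tenant will accept anything ≥ 0, so the landlord offers 0 and keeps 150.
Round 5 (the tenant proposes): the landlord can get 150 next round, worth 0.54 × 150 = 81 now, so the tenant offers 81, keeping 69.
Round 4 (the landlord proposes): the tenant can get 69 next round, worth 0.9 × 69 = 62.1 now, so the landlord offers 62.1, keeping 87.9.
Round 3 (the tenant proposes): the landlord can get 87.9 next round, worth 0.54 × 87.9 = 47.466 now; the tenant offers that and keeps 102.534.
Round 2 (the landlord proposes): the tenant can get 102.534 next round, worth 0.9 × 102.534 = 92.2806 now; the landlord offers that and keeps 57.7194.
Round 1 (the tenant proposes): the landlord can get 57.7194 next round, worth 0.54 × 57.7194 = 31.168476 now, so the tenant offers 31.168476, keeping 118.831524.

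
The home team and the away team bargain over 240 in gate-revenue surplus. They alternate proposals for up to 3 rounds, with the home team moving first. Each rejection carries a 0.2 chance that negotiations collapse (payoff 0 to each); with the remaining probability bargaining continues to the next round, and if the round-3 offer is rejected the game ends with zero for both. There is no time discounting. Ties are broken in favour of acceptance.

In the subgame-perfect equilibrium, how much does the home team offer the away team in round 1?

38.4

Round 3 (the home team proposes): rejection yields 0 for the away team; the home team offers 0 and keeps 240.
Round 2 (the away team proposes): rejecting gives the home team an expected 0.8 × 240 = 192; the away team offers that and keeps 48.
Round 1 (the home team proposes): rejecting gives the away team an expected 0.8 × 48 = 38.4; the home team offers that and keeps 201.6.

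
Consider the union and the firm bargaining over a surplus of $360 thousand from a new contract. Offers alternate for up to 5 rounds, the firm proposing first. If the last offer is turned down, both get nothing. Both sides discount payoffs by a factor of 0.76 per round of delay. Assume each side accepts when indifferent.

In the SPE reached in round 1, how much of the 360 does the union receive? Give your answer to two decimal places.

103.59

Round 5 (the firm proposes): the union will accept anything ≥ 0, so the firm offers 0 and keeps 360.
Round 4 (the union proposes): the firm can get 360 next round, worth 0.76 × 360 = 273.6 now, so the union offers 273.6, keeping 86.4.
Round 3 (the firm proposes): the union can get 86.4 next round, worth 0.76 × 86.4 = 65.664 now. The firm offers 65.664 and keeps 360 − 65.664 = 294.336.
Round 2 (the union proposes): the firm can get 294.336 next round, worth 0.76 × 294.336 = 223.69536 now. The union offers 223.69536 and keeps 360 − 223.69536 = 136.30464.
Round 1 (the firm proposes): the union can get 136.30464 next round, worth 0.76 × 136.30464 = 103.5915264 now, so the firm offers 103.5915264, keeping 256.4084736.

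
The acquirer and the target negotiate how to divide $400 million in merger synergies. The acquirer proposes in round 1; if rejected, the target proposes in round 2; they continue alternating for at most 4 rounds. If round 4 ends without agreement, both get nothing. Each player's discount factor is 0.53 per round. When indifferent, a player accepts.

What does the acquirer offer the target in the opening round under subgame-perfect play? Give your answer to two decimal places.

159.19

Round 4 (the target proposes): the acquirer will accept anything ≥ 0, so the target offers 0 and keeps 400.
Round 3 (the acquirer proposes): the target can get 400 next round, worth 0.53 × 400 = 212 now, so the acquirer offers 212, keeping 188.
Round 2 (the target proposes): the acquirer can get 188 next round, worth 0.53 × 188 = 99.64 now; the target offers that and keeps 300.36.
Round 1 (the acquirer proposes): the target can get 300.36 next round, worth 0.53 × 300.36 = 159.1908 now, so the acquirer offers 159.1908, keeping 240.8092.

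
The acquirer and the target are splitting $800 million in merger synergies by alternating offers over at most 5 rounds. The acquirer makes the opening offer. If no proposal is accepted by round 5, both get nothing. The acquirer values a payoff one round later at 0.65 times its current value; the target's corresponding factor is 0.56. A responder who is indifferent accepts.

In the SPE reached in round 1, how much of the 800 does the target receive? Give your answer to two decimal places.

Round 5 (the acquirer proposes): the target will accept anything ≥ 0, so the acquirer offers 0 and keeps 800.
Round 4 (the target proposes): the acquirer can get 800 next round, worth 0.65 × 800 = 520 now; the target offers that and keeps 280.
Round 3 (the acquirer proposes): the target can get 280 next round, worth 0.56 × 280 = 156.8 now. The acquirer offers 156.8 and keeps 800 − 156.8 = 643.2.
Round 2 (the target proposes): the acquirer can get 643.2 next round, worth 0.65 × 643.2 = 418.08 now. The target offers 418.08 and keeps 800 − 418.08 = 381.92.
Round 1 (the acquirer proposes): the target can get 381.92 next round, worth 0.56 × 381.92 = 213.8752 now; the acquirer offers that and keeps 586.1248.

213.88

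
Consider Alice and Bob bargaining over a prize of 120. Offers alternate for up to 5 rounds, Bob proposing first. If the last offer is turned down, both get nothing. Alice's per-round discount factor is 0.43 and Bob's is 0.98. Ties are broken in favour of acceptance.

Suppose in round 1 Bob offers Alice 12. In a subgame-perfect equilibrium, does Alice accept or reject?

Accept

Round 5 (Bob proposes): rejection yields 0 for Alice; Bob offers 0 and keeps 120.
Round 4 (Alice proposes): Bob can get 120 next round, worth 0.98 × 120 = 117.6 now. Alice offers 117.6 and keeps 120 − 117.6 = 2.4.
Round 3 (Bob proposes): Alice can get 2.4 next round, worth 0.43 × 2.4 = 1.032 now. Bob offers 1.032 and keeps 120 − 1.032 = 118.968.
Round 2 (Alice proposes): Bob can get 118.968 next round, worth 0.98 × 118.968 = 116.58864 now; Alice offers that and keeps 3.41136.
So by rejecting in round 1, Alice gets 3.41136 next round, worth 0.43 × 3.41136 = 1.4668848 now.
Offer 12 ≥ 1.4668848, so Alice accepts.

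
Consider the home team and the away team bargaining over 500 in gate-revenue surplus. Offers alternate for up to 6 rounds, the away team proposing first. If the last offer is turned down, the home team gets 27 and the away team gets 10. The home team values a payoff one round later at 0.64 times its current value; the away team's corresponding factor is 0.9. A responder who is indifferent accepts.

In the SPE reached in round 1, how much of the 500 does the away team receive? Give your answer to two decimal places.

Round 6 (the home team proposes): the away team gets 10 if talks fail, so the home team offers 10 and keeps 490.
Round 5 (the away team proposes): the home team can get 490 next round, worth 0.64 × 490 = 313.6 now. The away team offers 313.6 and keeps 500 − 313.6 = 186.4.
Round 4 (the home team proposes): the away team can get 186.4 next round, worth 0.9 × 186.4 = 167.76 now; the home team offers that and keeps 332.24.
Round 3 (the away team proposes): the home team can get 332.24 next round, worth 0.64 × 332.24 = 212.6336 now, so the away team offers 212.6336, keeping 287.3664.
Round 2 (the home team proposes): the away team can get 287.3664 next round, worth 0.9 × 287.3664 = 258.62976 now, so the home team offers 258.62976, keeping 241.37024.
Round 1 (the away team proposes): the home team can get 241.37024 next round, worth 0.64 × 241.37024 = 154.4769536 now. The away team offers 154.4769536 and keeps 500 − 154.4769536 = 345.5230464.

345.52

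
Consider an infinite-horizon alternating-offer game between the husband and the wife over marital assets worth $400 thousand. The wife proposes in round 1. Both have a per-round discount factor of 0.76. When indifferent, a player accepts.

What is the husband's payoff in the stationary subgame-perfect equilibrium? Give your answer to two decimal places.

In a stationary SPE each proposer offers the other exactly their discounted continuation value.
If the wife keeps x when proposing and the husband keeps y when proposing, then x = 400 − 0.76y and y = 400 − 0.76x.
Solving: x = 400(1 − 0.76) / (1 − 0.76·0.76) = 96 / 0.4224 ≈ 227.2727.
The husband gets 400 − 227.2727 ≈ 172.7273.

172.73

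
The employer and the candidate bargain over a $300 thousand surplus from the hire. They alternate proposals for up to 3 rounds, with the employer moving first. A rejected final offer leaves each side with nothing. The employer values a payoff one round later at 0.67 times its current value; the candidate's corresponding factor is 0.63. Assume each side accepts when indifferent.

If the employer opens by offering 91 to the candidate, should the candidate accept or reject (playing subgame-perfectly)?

Work out the candidate's continuation value if the offer is rejected.
Round 3 (the employer proposes): rejection yields 0 for the candidate; the employer offers 0 and keeps 300.
Round 2 (the candidate proposes): the employer can get 300 next round, worth 0.67 × 300 = 201 now; the candidate offers that and keeps 99.
So by rejecting in round 1, the candidate gets 99 next round, worth 0.63 × 99 = 62.37 now.
Offer 91 ≥ 62.37, so the candidate accepts.

Accept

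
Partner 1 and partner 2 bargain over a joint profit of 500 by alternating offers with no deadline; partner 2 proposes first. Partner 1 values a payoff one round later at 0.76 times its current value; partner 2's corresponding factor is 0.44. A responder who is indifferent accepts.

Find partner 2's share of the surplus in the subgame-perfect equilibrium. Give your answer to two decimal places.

When partner 2 proposes, partner 1 accepts any offer worth at least 0.76 times what partner 1 would get by proposing next round; and vice versa.
This gives x = 500 − 0.76y and y = 500 − 0.44x, where x and y are each side's share when it proposes.
Hence (1 − 0.76·0.44)x = 500(1 − 0.76), i.e. 0.6656·x = 120.
x ≈ 180.2885; partner 1's share is 500 − x ≈ 319.7115.

180.29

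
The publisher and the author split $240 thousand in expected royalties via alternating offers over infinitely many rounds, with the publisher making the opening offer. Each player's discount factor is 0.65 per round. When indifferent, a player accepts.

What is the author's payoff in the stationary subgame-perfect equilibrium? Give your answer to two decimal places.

94.55

When the publisher proposes, the author accepts any offer worth at least 0.65 times what the author would get by proposing next round; and vice versa.
This gives x = 240 − 0.65y and y = 240 − 0.65x, where x and y are each side's share when it proposes.
Hence (1 − 0.65·0.65)x = 240(1 − 0.65), i.e. 0.5775·x = 84.
x ≈ 145.4545; the author's share is 240 − x ≈ 94.5455.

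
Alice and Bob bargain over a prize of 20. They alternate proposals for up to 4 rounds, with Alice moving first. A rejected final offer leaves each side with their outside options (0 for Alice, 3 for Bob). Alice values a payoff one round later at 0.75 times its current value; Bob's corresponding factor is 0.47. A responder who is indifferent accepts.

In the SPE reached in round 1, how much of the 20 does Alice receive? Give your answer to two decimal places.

Round 4 (Bob proposes): rejection yields 0 for Alice; Bob offers 0 and keeps 20.
Round 3 (Alice proposes): Bob can get 20 next round, worth 0.47 × 20 = 9.4 now. Alice offers 9.4 and keeps 20 − 9.4 = 10.6.
Round 2 (Bob proposes): Alice can get 10.6 next round, worth 0.75 × 10.6 = 7.95 now; Bob offers that and keeps 12.05.
Round 1 (Alice proposes): Bob can get 12.05 next round, worth 0.47 × 12.05 = 5.6635 now. Alice offers 5.6635 and keeps 20 − 5.6635 = 14.3365.

14.34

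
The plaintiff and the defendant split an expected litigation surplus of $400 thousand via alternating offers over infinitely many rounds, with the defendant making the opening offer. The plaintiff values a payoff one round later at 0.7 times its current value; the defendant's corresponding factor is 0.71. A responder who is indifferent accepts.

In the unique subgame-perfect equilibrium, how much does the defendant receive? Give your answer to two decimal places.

238.57

When the defendant proposes, the plaintiff accepts any offer worth at least 0.7 times what the plaintiff would get by proposing next round; and vice versa.
This gives x = 400 − 0.7y and y = 400 − 0.71x, where x and y are each side's share when it proposes.
Hence (1 − 0.7·0.71)x = 400(1 − 0.7), i.e. 0.503·x = 120.
x ≈ 238.5686; the plaintiff's share is 400 − x ≈ 161.4314.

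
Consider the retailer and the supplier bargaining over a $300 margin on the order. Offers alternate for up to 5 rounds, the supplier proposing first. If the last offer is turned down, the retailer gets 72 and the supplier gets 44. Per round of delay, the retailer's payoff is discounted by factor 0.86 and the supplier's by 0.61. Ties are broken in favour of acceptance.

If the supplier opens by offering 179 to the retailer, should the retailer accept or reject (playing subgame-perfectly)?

Accept

Round 5 (the supplier proposes): the retailer gets 72 if talks fail, so the supplier offers 72 and keeps 228.
Round 4 (the retailer proposes): the supplier can get 228 next round, worth 0.61 × 228 = 139.08 now. The retailer offers 139.08 and keeps 300 − 139.08 = 160.92.
Round 3 (the supplier proposes): the retailer can get 160.92 next round, worth 0.86 × 160.92 = 138.3912 now. The supplier offers 138.3912 and keeps 300 − 138.3912 = 161.6088.
Round 2 (the retailer proposes): the supplier can get 161.6088 next round, worth 0.61 × 161.6088 = 98.581368 now, so the retailer offers 98.581368, keeping 201.418632.
So by rejecting in round 1, the retailer gets 201.418632 next round, worth 0.86 × 201.418632 = 173.22002352 now.
Offer 179 ≥ 173.22002352, so the retailer accepts.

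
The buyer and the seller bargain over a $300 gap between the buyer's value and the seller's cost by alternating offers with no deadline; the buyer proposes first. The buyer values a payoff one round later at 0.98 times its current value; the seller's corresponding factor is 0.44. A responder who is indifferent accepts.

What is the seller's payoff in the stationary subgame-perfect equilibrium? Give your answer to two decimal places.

In a stationary SPE each proposer offers the other exactly their discounted continuation value.
If the buyer keeps x when proposing and the seller keeps y when proposing, then x = 300 − 0.44y and y = 300 − 0.98x.
Solving: x = 300(1 − 0.44) / (1 − 0.98·0.44) = 168 / 0.5688 ≈ 295.3586.
The seller gets 300 − 295.3586 ≈ 4.6414.

4.64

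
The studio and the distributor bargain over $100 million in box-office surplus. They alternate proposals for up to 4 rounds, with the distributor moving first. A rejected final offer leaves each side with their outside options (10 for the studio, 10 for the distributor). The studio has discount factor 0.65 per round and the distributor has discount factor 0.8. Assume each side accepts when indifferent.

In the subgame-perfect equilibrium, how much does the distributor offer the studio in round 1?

Round 4 (the studio proposes): the distributor gets 10 if talks fail, so the studio offers 10 and keeps 90.
Round 3 (the distributor proposes): the studio can get 90 next round, worth 0.65 × 90 = 58.5 now. The distributor offers 58.5 and keeps 100 − 58.5 = 41.5.
Round 2 (the studio proposes): the distributor can get 41.5 next round, worth 0.8 × 41.5 = 33.2 now; the studio offers that and keeps 66.8.
Round 1 (the distributor proposes): the studio can get 66.8 next round, worth 0.65 × 66.8 = 43.42 now, so the distributor offers 43.42, keeping 56.58.

43.42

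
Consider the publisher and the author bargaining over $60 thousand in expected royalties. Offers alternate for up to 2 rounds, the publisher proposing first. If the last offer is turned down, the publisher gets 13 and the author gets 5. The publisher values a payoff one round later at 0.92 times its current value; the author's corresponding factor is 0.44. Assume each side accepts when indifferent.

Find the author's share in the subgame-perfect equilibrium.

Work backward from the last round.
Round 2 (the author proposes): the publisher gets 13 if talks fail, so the author offers 13 and keeps 47.
Round 1 (the publisher proposes): the author can get 47 next round, worth 0.44 × 47 = 20.68 now, so the publisher offers 20.68, keeping 39.32.

20.68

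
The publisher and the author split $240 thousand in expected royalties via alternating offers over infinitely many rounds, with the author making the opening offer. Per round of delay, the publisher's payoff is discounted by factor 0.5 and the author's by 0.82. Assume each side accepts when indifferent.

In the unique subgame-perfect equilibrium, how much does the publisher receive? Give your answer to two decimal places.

36.61

In a stationary SPE each proposer offers the other exactly their discounted continuation value.
If the author keeps x when proposing and the publisher keeps y when proposing, then x = 240 − 0.5y and y = 240 − 0.82x.
Solving: x = 240(1 − 0.5) / (1 − 0.82·0.5) = 120 / 0.59 ≈ 203.3898.
The publisher gets 240 − 203.3898 ≈ 36.6102.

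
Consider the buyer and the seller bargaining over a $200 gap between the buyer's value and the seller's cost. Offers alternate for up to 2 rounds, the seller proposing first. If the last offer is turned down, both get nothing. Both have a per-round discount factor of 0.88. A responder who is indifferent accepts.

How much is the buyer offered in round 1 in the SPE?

Round 2 (the buyer proposes): the seller will accept anything ≥ 0, so the buyer offers 0 and keeps 200.
Round 1 (the seller proposes): the buyer can get 200 next round, worth 0.88 × 200 = 176 now, so the seller offers 176, keeping 24.

176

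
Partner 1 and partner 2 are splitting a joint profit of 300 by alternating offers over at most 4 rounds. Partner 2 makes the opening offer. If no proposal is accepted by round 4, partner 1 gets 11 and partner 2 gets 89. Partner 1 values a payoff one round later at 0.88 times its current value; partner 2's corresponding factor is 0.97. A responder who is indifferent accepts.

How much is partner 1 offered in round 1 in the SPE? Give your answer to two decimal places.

Round 4 (partner 1 proposes): partner 2 gets 89 if talks fail, so partner 1 offers 89 and keeps 211.
Round 3 (partner 2 proposes): partner 1 can get 211 next round, worth 0.88 × 211 = 185.68 now. Partner 2 offers 185.68 and keeps 300 − 185.68 = 114.32.
Round 2 (partner 1 proposes): partner 2 can get 114.32 next round, worth 0.97 × 114.32 = 110.8904 now; partner 1 offers that and keeps 189.1096.
Round 1 (partner 2 proposes): partner 1 can get 189.1096 next round, worth 0.88 × 189.1096 = 166.416448 now, so partner 2 offers 166.416448, keeping 133.583552.

166.42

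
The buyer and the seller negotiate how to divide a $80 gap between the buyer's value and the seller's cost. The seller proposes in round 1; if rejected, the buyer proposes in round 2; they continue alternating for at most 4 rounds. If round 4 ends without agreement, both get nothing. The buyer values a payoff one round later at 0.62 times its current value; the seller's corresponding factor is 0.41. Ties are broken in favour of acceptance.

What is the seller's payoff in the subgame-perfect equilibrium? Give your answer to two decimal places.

Round 4 (the buyer proposes): rejection yields 0 for the seller; the buyer offers 0 and keeps 80.
Round 3 (the seller proposes): the buyer can get 80 next round, worth 0.62 × 80 = 49.6 now. The seller offers 49.6 and keeps 80 − 49.6 = 30.4.
Round 2 (the buyer proposes): the seller can get 30.4 next round, worth 0.41 × 30.4 = 12.464 now. The buyer offers 12.464 and keeps 80 − 12.464 = 67.536.
Round 1 (the seller proposes): the buyer can get 67.536 next round, worth 0.62 × 67.536 = 41.87232 now. The seller offers 41.87232 and keeps 80 − 41.87232 = 38.12768.

38.13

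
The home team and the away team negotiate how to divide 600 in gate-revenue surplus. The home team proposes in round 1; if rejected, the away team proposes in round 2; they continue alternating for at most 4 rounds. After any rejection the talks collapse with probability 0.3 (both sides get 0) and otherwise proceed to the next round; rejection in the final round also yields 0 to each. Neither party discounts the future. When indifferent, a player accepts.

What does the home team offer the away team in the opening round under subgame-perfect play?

331.8

Round 4 (the away team proposes): rejection yields 0 for the home team; the away team offers 0 and keeps 600.
Round 3 (the home team proposes): rejecting gives the away team an expected 0.7 × 600 = 420, so the home team offers 420, keeping 180.
Round 2 (the away team proposes): rejecting gives the home team an expected 0.7 × 180 = 126; the away team offers that and keeps 474.
Round 1 (the home team proposes): rejecting gives the away team an expected 0.7 × 474 = 331.8; the home team offers that and keeps 268.2.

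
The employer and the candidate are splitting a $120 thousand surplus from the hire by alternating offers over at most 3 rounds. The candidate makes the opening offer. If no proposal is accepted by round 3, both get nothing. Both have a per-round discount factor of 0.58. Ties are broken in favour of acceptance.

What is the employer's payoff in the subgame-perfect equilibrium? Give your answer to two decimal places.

Round 3 (the candidate proposes): the employer will accept anything ≥ 0, so the candidate offers 0 and keeps 120.
Round 2 (the employer proposes): the candidate can get 120 next round, worth 0.58 × 120 = 69.6 now, so the employer offers 69.6, keeping 50.4.
Round 1 (the candidate proposes): the employer can get 50.4 next round, worth 0.58 × 50.4 = 29.232 now, so the candidate offers 29.232, keeping 90.768.

29.23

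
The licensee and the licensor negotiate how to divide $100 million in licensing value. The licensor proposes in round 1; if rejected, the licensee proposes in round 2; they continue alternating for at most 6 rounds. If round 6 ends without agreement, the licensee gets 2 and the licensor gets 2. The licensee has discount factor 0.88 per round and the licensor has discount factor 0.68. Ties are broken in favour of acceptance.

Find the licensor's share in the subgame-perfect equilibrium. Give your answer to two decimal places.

Round 6 (the licensee proposes): the licensor gets 2 if talks fail, so the licensee offers 2 and keeps 98.
Round 5 (the licensor proposes): the licensee can get 98 next round, worth 0.88 × 98 = 86.24 now, so the licensor offers 86.24, keeping 13.76.
Round 4 (the licensee proposes): the licensor can get 13.76 next round, worth 0.68 × 13.76 = 9.3568 now. The licensee offers 9.3568 and keeps 100 − 9.3568 = 90.6432.
Round 3 (the licensor proposes): the licensee can get 90.6432 next round, worth 0.88 × 90.6432 = 79.766016 now; the licensor offers that and keeps 20.233984.
Round 2 (the licensee proposes): the licensor can get 20.233984 next round, worth 0.68 × 20.233984 = 13.75910912 now; the licensee offers that and keeps 86.24089088.
Round 1 (the licensor proposes): the licensee can get 86.24089088 next round, worth 0.88 × 86.24089088 = 75.8919839744 now; the licensor offers that and keeps 24.1080160256.

24.11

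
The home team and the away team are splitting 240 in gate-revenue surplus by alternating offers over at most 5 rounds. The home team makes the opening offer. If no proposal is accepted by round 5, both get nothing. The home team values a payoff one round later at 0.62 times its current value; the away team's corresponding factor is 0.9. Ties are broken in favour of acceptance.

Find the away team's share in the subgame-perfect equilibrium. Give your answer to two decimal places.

127.88

Round 5 (the home team proposes): rejection yields 0 for the away team; the home team offers 0 and keeps 240.
Round 4 (the away team proposes): the home team can get 240 next round, worth 0.62 × 240 = 148.8 now; the away team offers that and keeps 91.2.
Round 3 (the home team proposes): the away team can get 91.2 next round, worth 0.9 × 91.2 = 82.08 now, so the home team offers 82.08, keeping 157.92.
Round 2 (the away team proposes): the home team can get 157.92 next round, worth 0.62 × 157.92 = 97.9104 now, so the away team offers 97.9104, keeping 142.0896.
Round 1 (the home team proposes): the away team can get 142.0896 next round, worth 0.9 × 142.0896 = 127.88064 now. The home team offers 127.88064 and keeps 240 − 127.88064 = 112.11936.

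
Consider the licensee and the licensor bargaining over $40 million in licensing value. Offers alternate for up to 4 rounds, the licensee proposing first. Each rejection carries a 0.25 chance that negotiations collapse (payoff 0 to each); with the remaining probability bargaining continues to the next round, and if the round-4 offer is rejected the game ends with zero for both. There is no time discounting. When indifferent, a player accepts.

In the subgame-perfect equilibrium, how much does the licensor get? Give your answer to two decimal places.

By backward induction:
Round 4 (the licensor proposes): rejection yields 0 for the licensee; the licensor offers 0 and keeps 40.
Round 3 (the licensee proposes): rejecting gives the licensor an expected 0.75 × 40 = 30; the licensee offers that and keeps 10.
Round 2 (the licensor proposes): rejecting gives the licensee an expected 0.75 × 10 = 7.5. The licensor offers 7.5 and keeps 40 − 7.5 = 32.5.
Round 1 (the licensee proposes): rejecting gives the licensor an expected 0.75 × 32.5 = 24.375, so the licensee offers 24.375, keeping 15.625.

24.38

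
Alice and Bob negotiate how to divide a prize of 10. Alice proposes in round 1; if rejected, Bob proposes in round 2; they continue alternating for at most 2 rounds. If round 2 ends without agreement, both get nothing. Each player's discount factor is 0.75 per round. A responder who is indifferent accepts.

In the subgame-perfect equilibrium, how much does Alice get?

By backward induction:
Round 2 (Bob proposes): Alice will accept anything ≥ 0, so Bob offers 0 and keeps 10.
Round 1 (Alice proposes): Bob can get 10 next round, worth 0.75 × 10 = 7.5 now; Alice offers that and keeps 2.5.

2.5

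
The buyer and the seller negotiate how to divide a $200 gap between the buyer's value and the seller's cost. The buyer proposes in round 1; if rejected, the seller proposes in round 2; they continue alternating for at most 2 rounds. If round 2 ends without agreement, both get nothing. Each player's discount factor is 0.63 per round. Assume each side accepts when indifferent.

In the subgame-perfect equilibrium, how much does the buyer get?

Round 2 (the seller proposes): rejection yields 0 for the buyer; the seller offers 0 and keeps 200.
Round 1 (the buyer proposes): the seller can get 200 next round, worth 0.63 × 200 = 126 now. The buyer offers 126 and keeps 200 − 126 = 74.

74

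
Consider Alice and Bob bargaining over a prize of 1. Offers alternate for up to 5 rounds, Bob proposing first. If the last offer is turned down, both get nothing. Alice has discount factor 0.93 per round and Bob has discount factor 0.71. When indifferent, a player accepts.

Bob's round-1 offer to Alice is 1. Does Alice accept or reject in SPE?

Accept

Work out Alice's continuation value if the offer is rejected.
Round 5 (Bob proposes): rejection yields 0 for Alice; Bob offers 0 and keeps 1.
Round 4 (Alice proposes): Bob can get 1 next round, worth 0.71 × 1 = 0.71 now, so Alice offers 0.71, keeping 0.29.
Round 3 (Bob proposes): Alice can get 0.29 next round, worth 0.93 × 0.29 = 0.2697 now. Bob offers 0.2697 and keeps 1 − 0.2697 = 0.7303.
Round 2 (Alice proposes): Bob can get 0.7303 next round, worth 0.71 × 0.7303 = 0.518513 now. Alice offers 0.518513 and keeps 1 − 0.518513 = 0.481487.
So by rejecting in round 1, Alice gets 0.481487 next round, worth 0.93 × 0.481487 = 0.44778291 now.
Offer 1 ≥ 0.44778291, so Alice accepts.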